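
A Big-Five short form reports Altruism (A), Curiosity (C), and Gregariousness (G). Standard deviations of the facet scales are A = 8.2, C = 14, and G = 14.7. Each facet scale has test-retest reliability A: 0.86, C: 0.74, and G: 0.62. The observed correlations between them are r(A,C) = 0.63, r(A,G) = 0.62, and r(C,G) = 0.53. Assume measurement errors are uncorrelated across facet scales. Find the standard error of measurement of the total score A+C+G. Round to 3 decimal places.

11.937

Var(total) = 479.33 + 512.266 = 991.596.
True-score variance = 336.842 + 512.266 = 849.108, so reliability = 0.8563.
Error variance = 991.596 − 849.108 = 142.488; SEM = √142.488 = 11.937.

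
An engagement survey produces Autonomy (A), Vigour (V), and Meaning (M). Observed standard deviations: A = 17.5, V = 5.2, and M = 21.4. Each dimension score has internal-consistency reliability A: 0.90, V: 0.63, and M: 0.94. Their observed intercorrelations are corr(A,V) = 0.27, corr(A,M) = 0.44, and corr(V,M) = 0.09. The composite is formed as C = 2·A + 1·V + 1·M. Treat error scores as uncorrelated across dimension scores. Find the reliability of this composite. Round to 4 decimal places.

0.9357

Var(C) = 2²·17.5² + 5.2² + 21.4² + 2·[2·17.5·5.2·0.27 + 2·17.5·21.4·0.44 + 5.2·21.4·0.09] = 1710 + 777.43 = 2487.43.
Under uncorrelated errors the observed covariances equal the true-score covariances, so only the own-variance terms attenuate.
True-score variance = [2²·17.5²·0.90 + 5.2²·0.63 + 21.4²·0.94] + 777.43 = 1550.02 + 777.43 = 2327.45.
Reliability = 2327.45 / 2487.43 = 0.9357.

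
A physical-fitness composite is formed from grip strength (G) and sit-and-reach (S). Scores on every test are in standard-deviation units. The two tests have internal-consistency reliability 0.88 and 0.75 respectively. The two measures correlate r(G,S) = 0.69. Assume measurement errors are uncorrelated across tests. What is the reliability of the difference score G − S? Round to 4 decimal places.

0.4032

Var(G−S) = 1 + 1 − 2·0.69 = 2 − 1.38 = 0.62.
With uncorrelated errors the cross-covariances are all true-score covariance, so they carry over unchanged; only the diagonal terms shrink to ρᵢσᵢ².
True-score variance = [0.88 + 0.75] − 1.38 = 1.63 − 1.38 = 0.25.
Reliability = 0.25 / 0.62 = 0.4032.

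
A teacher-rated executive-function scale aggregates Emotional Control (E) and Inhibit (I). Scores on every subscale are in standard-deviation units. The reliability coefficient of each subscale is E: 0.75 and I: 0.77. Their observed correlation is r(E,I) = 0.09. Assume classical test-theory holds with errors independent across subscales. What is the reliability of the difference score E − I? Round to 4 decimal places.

Var(E−I) = 1 + 1 − 2·0.09 = 2 − 0.18 = 1.82.
With uncorrelated errors the cross-covariances are all true-score covariance, so they carry over unchanged; only the diagonal terms shrink to ρᵢσᵢ².
True-score variance = [0.75 + 0.77] − 0.18 = 1.52 − 0.18 = 1.34.
Reliability = 1.34 / 1.82 = 0.7363.

0.7363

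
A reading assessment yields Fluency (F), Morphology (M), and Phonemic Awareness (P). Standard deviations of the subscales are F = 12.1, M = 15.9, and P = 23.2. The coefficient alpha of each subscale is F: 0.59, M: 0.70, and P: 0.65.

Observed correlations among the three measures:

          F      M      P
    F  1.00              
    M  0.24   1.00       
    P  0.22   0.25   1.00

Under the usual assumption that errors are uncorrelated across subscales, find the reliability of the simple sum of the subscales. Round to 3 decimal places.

Var(F+M+P) = 12.1² + 15.9² + 23.2² + 2·[12.1·15.9·0.24 + 12.1·23.2·0.22 + 15.9·23.2·0.25] = 937.46 + 400.304 = 1337.76.
Under uncorrelated errors the observed covariances equal the true-score covariances, so only the own-variance terms attenuate.
True-score variance = [12.1²·0.59 + 15.9²·0.70 + 23.2²·0.65] + 400.304 = 613.205 + 400.304 = 1013.51.
Reliability = 1013.51 / 1337.76 = 0.758.

0.758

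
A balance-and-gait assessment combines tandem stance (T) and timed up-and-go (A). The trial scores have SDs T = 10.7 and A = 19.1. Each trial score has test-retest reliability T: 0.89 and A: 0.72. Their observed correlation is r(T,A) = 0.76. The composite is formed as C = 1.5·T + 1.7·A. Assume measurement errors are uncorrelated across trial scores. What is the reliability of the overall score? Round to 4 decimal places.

Var(C) = 1.5²·10.7² + 1.7²·19.1² + 2·[2.55·10.7·19.1·0.76] = 1311.9 + 792.138 = 2104.04.
Under uncorrelated errors the observed covariances equal the true-score covariances, so only the own-variance terms attenuate.
True-score variance = [1.5²·10.7²·0.89 + 1.7²·19.1²·0.72] + 792.138 = 988.363 + 792.138 = 1780.5.
Reliability = 1780.5 / 2104.04 = 0.8462.

0.8462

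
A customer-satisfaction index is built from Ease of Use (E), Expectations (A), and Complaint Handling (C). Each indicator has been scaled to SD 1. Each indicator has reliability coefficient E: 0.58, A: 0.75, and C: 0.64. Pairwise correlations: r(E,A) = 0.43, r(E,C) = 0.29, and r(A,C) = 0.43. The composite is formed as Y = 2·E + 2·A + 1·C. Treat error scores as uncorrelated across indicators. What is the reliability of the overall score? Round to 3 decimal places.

0.802

Var(Y) = 2² + 2² + 1 + 2·[4·0.43 + 2·0.29 + 2·0.43] = 9 + 6.32 = 15.32.
Under uncorrelated errors the observed covariances equal the true-score covariances, so only the own-variance terms attenuate.
True-score variance = [2²·0.58 + 2²·0.75 + 0.64] + 6.32 = 5.96 + 6.32 = 12.28.
Reliability = 12.28 / 15.32 = 0.802.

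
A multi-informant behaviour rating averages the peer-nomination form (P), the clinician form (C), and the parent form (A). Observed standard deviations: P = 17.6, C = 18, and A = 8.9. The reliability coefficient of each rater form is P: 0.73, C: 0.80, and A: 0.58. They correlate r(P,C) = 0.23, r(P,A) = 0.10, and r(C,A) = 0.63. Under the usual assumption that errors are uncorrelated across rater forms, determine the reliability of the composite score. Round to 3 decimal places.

0.834

Var(P+C+A) = 17.6² + 18² + 8.9² + 2·[17.6·18·0.23 + 17.6·8.9·0.10 + 18·8.9·0.63] = 712.97 + 378.908 = 1091.88.
Because errors are independent across components, Cov(Tᵢ,Tⱼ) = Cov(Xᵢ,Xⱼ); the off-diagonal part of the true-score variance is the same as above.
True-score variance = [17.6²·0.73 + 18²·0.80 + 8.9²·0.58] + 378.908 = 531.267 + 378.908 = 910.175.
Reliability = 910.175 / 1091.88 = 0.834.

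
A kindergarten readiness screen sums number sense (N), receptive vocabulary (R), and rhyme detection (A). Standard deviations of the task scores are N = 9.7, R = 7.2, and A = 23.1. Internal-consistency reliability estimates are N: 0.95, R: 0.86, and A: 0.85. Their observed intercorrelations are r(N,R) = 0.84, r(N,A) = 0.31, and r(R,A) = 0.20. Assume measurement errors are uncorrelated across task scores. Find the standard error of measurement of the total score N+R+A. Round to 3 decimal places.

Var(total) = 679.54 + 322.783 = 1002.32.
True-score variance = 587.536 + 322.783 = 910.319, so reliability = 0.9082.
Error variance = 1002.32 − 910.319 = 92.0036; SEM = √92.0036 = 9.592.

9.592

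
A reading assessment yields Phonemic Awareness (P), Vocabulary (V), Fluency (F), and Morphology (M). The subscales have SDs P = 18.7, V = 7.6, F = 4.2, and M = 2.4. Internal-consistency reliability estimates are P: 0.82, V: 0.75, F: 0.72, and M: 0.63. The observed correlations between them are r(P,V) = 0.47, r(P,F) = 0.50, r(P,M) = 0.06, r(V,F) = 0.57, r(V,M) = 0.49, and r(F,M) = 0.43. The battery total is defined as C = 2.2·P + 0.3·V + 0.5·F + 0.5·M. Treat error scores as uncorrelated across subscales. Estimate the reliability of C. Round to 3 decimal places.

Var(C) = 2.2²·18.7² + 0.3²·7.6² + 0.5²·4.2² + 0.5²·2.4² + 2·[0.66·18.7·7.6·0.47 + 1.1·18.7·4.2·0.50 + 1.1·18.7·2.4·0.06 + 0.15·7.6·4.2·0.57 + 0.15·7.6·2.4·0.49 + 0.25·4.2·2.4·0.43] = 1703.55 + 190.796 = 1894.34.
Because errors are independent across components, Cov(Tᵢ,Tⱼ) = Cov(Xᵢ,Xⱼ); the off-diagonal part of the true-score variance is the same as above.
True-score variance = [2.2²·18.7²·0.82 + 0.3²·7.6²·0.75 + 0.5²·4.2²·0.72 + 0.5²·2.4²·0.63] + 190.796 = 1395.83 + 190.796 = 1586.63.
Reliability = 1586.63 / 1894.34 = 0.838.

0.838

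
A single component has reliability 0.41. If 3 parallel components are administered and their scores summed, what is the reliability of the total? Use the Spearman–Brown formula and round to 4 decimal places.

ρ_k = kρ / (1 + (k−1)ρ) = 3·0.41 / (1 + 2·0.41) = 1.230 / 1.820 = 0.6758.

0.6758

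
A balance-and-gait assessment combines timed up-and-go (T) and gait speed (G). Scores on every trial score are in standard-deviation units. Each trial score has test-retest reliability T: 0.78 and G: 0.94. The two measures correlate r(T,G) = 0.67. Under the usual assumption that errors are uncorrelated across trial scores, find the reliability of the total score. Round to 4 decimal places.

Var(T+G) = 2 + 2·[0.67] = 2 + 1.34 = 3.34.
Under uncorrelated errors the observed covariances equal the true-score covariances, so only the own-variance terms attenuate.
True-score variance = [0.78 + 0.94] + 1.34 = 1.72 + 1.34 = 3.06.
Reliability = 3.06 / 3.34 = 0.9162.

0.9162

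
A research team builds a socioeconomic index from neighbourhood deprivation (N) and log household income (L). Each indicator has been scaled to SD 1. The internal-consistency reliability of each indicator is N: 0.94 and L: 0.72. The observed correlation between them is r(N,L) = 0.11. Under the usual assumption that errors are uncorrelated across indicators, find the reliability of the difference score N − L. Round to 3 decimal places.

Var(N−L) = 1 + 1 − 2·0.11 = 2 − 0.22 = 1.78.
Because errors are independent across components, Cov(Tᵢ,Tⱼ) = Cov(Xᵢ,Xⱼ); the off-diagonal part of the true-score variance is the same as above.
True-score variance = [0.94 + 0.72] − 0.22 = 1.66 − 0.22 = 1.44.
Reliability = 1.44 / 1.78 = 0.809.

0.809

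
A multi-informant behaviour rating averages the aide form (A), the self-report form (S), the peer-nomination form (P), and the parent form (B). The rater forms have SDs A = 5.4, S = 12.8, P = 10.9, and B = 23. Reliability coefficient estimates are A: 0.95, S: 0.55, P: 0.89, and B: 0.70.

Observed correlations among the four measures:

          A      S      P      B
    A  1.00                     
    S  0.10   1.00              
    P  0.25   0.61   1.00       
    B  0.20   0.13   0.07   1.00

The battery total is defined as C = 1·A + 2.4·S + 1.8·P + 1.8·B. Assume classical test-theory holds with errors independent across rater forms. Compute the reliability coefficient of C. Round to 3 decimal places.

0.778

Var(C) = 5.4² + 2.4²·12.8² + 1.8²·10.9² + 1.8²·23² + 2·[2.4·5.4·12.8·0.10 + 1.8·5.4·10.9·0.25 + 1.8·5.4·23·0.20 + 4.32·12.8·10.9·0.61 + 4.32·12.8·23·0.13 + 3.24·10.9·23·0.07] = 3071.78 + 1355.29 = 4427.07.
With uncorrelated errors the cross-covariances are all true-score covariance, so they carry over unchanged; only the diagonal terms shrink to ρᵢσᵢ².
True-score variance = [5.4²·0.95 + 2.4²·12.8²·0.55 + 1.8²·10.9²·0.89 + 1.8²·23²·0.70] + 1355.29 = 2089.12 + 1355.29 = 3444.41.
Reliability = 3444.41 / 4427.07 = 0.778.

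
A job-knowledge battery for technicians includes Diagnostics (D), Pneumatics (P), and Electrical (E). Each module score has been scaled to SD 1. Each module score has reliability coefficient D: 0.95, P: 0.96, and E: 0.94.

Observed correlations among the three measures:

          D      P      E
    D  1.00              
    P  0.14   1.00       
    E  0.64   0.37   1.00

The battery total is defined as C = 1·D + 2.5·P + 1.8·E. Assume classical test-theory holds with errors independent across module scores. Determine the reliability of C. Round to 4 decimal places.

0.9706

Var(C) = 1 + 2.5² + 1.8² + 2·[2.5·0.14 + 1.8·0.64 + 4.5·0.37] = 10.49 + 6.334 = 16.824.
Under uncorrelated errors the observed covariances equal the true-score covariances, so only the own-variance terms attenuate.
True-score variance = [0.95 + 2.5²·0.96 + 1.8²·0.94] + 6.334 = 9.9956 + 6.334 = 16.3296.
Reliability = 16.3296 / 16.824 = 0.9706.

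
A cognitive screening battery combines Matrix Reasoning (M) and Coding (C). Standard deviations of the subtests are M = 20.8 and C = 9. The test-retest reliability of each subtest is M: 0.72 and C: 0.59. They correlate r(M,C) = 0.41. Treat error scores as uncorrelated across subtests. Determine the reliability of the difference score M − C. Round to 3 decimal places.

Var(M−C) = 20.8² + 9² − 2·20.8·9·0.41 = 513.64 − 153.504 = 360.136.
With uncorrelated errors the cross-covariances are all true-score covariance, so they carry over unchanged; only the diagonal terms shrink to ρᵢσᵢ².
True-score variance = [20.8²·0.72 + 9²·0.59] − 153.504 = 359.291 − 153.504 = 205.787.
Reliability = 205.787 / 360.136 = 0.571.

0.571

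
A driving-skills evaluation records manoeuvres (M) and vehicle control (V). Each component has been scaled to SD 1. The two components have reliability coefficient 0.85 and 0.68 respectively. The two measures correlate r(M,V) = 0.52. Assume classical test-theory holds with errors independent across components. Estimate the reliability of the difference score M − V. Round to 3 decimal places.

Var(M−V) = 1 + 1 − 2·0.52 = 2 − 1.04 = 0.96.
With uncorrelated errors the cross-covariances are all true-score covariance, so they carry over unchanged; only the diagonal terms shrink to ρᵢσᵢ².
True-score variance = [0.85 + 0.68] − 1.04 = 1.53 − 1.04 = 0.49.
Reliability = 0.49 / 0.96 = 0.510.

0.510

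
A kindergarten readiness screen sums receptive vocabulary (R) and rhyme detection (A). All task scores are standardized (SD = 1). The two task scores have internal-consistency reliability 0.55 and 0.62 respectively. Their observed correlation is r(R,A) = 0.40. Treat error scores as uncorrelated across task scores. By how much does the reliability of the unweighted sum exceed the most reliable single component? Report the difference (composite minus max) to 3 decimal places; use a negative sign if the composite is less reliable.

0.084

Var(sum) = 2 + 0.8 = 2.8; true-score variance = 1.17 + 0.8 = 1.97; composite reliability = 0.7036.
Max component reliability = 0.6200.
Difference = 0.7036 − 0.6200 = 0.084.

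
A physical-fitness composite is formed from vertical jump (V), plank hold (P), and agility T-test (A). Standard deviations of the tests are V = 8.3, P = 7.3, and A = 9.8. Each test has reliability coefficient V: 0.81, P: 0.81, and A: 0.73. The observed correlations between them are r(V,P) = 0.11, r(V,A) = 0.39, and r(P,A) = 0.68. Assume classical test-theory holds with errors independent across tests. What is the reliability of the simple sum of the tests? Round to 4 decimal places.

0.8747

Var(V+P+A) = 8.3² + 7.3² + 9.8² + 2·[8.3·7.3·0.11 + 8.3·9.8·0.39 + 7.3·9.8·0.68] = 218.22 + 174.069 = 392.289.
With uncorrelated errors the cross-covariances are all true-score covariance, so they carry over unchanged; only the diagonal terms shrink to ρᵢσᵢ².
True-score variance = [8.3²·0.81 + 7.3²·0.81 + 9.8²·0.73] + 174.069 = 169.075 + 174.069 = 343.144.
Reliability = 343.144 / 392.289 = 0.8747.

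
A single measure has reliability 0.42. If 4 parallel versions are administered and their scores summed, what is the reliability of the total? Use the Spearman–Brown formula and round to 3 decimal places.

0.743

ρ_k = kρ / (1 + (k−1)ρ) = 4·0.42 / (1 + 3·0.42) = 1.680 / 2.260 = 0.743.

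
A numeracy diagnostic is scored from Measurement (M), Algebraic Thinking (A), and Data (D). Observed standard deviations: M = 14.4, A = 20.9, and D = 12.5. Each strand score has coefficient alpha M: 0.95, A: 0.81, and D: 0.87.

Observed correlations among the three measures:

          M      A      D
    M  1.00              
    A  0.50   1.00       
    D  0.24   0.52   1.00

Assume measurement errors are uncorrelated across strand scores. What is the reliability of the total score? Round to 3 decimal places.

0.922

Var(M+A+D) = 14.4² + 20.9² + 12.5² + 2·[14.4·20.9·0.50 + 14.4·12.5·0.24 + 20.9·12.5·0.52] = 800.42 + 659.06 = 1459.48.
With uncorrelated errors the cross-covariances are all true-score covariance, so they carry over unchanged; only the diagonal terms shrink to ρᵢσᵢ².
True-score variance = [14.4²·0.95 + 20.9²·0.81 + 12.5²·0.87] + 659.06 = 686.746 + 659.06 = 1345.81.
Reliability = 1345.81 / 1459.48 = 0.922.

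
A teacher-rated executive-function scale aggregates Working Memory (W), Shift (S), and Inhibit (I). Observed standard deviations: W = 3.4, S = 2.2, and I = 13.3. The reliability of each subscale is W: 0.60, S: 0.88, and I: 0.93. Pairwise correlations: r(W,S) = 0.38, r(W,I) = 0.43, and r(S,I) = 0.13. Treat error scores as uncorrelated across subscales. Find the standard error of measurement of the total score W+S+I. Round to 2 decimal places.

Var(total) = 193.29 + 52.1816 = 245.472.
True-score variance = 175.703 + 52.1816 = 227.885, so reliability = 0.9284.
Error variance = 245.472 − 227.885 = 17.5871; SEM = √17.5871 = 4.19.

4.19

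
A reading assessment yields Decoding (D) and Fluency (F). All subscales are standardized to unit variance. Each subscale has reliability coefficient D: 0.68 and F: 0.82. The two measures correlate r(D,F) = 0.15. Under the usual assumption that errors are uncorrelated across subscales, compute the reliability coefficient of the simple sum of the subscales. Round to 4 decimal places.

Var(D+F) = 2 + 2·[0.15] = 2 + 0.3 = 2.3.
With uncorrelated errors the cross-covariances are all true-score covariance, so they carry over unchanged; only the diagonal terms shrink to ρᵢσᵢ².
True-score variance = [0.68 + 0.82] + 0.3 = 1.5 + 0.3 = 1.8.
Reliability = 1.8 / 2.3 = 0.7826.

0.7826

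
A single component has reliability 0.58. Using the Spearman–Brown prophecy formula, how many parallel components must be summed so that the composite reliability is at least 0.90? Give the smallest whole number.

7

k ≥ ρ*(1−ρ₁)/(ρ₁(1−ρ*)) = 0.90·0.42 / (0.58·0.10) = 6.517.
Smallest integer k = 7.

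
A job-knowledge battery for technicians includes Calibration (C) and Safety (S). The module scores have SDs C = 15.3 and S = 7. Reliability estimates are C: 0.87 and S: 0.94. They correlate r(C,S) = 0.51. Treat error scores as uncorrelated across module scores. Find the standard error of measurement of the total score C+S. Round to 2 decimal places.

5.78

Var(total) = 283.09 + 109.242 = 392.332.
True-score variance = 249.718 + 109.242 = 358.96, so reliability = 0.9149.
Error variance = 392.332 − 358.96 = 33.3717; SEM = √33.3717 = 5.78.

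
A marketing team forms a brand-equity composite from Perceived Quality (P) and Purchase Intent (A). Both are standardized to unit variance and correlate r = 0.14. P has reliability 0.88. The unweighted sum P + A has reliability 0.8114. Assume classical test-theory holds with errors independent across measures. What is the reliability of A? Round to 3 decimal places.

0.690

Var(P+A) = 2 + 2·0.14 = 2.280.
True-score variance = ρ_P + ρ_A + 2·0.14, so 0.8114 = (0.88 + ρ_A + 0.28) / 2.280.
ρ_A = 0.8114·2.280 − 0.88 − 0.28 = 0.690.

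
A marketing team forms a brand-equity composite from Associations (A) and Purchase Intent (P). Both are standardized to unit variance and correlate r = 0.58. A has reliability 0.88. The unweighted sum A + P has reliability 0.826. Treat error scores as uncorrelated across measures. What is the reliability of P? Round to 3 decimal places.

Var(A+P) = 2 + 2·0.58 = 3.160.
True-score variance = ρ_A + ρ_P + 2·0.58, so 0.826 = (0.88 + ρ_P + 1.16) / 3.160.
ρ_P = 0.826·3.160 − 0.88 − 1.16 = 0.570.

0.570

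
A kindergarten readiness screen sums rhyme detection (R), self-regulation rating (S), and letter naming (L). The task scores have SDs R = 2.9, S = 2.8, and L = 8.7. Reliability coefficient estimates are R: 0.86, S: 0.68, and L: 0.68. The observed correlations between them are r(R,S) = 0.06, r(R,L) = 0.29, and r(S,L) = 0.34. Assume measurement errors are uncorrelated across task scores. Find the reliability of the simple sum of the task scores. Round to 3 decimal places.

Var(R+S+L) = 2.9² + 2.8² + 8.7² + 2·[2.9·2.8·0.06 + 2.9·8.7·0.29 + 2.8·8.7·0.34] = 91.94 + 32.1726 = 124.113.
Because errors are independent across components, Cov(Tᵢ,Tⱼ) = Cov(Xᵢ,Xⱼ); the off-diagonal part of the true-score variance is the same as above.
True-score variance = [2.9²·0.86 + 2.8²·0.68 + 8.7²·0.68] + 32.1726 = 64.033 + 32.1726 = 96.2056.
Reliability = 96.2056 / 124.113 = 0.775.

0.775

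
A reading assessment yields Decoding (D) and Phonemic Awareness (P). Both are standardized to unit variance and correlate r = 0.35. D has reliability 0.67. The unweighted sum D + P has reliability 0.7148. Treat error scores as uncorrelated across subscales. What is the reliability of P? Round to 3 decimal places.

Var(D+P) = 2 + 2·0.35 = 2.700.
True-score variance = ρ_D + ρ_P + 2·0.35, so 0.7148 = (0.67 + ρ_P + 0.70) / 2.700.
ρ_P = 0.7148·2.700 − 0.67 − 0.70 = 0.560.

0.560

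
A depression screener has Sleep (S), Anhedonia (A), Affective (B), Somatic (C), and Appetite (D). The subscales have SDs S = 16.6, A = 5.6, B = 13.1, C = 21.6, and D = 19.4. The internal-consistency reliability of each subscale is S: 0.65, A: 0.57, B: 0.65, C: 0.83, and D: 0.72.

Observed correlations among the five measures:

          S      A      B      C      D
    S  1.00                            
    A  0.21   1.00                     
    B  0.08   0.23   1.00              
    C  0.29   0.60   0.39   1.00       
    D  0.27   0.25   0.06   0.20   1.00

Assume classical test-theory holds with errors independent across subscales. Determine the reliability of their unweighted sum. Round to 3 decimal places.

Var(S+A+B+C+D) = 16.6² + 5.6² + 13.1² + 21.6² + 19.4² + 2·[16.6·5.6·0.21 + 16.6·13.1·0.08 + 16.6·21.6·0.29 + 16.6·19.4·0.27 + 5.6·13.1·0.23 + 5.6·21.6·0.60 + 5.6·19.4·0.25 + 13.1·21.6·0.39 + 13.1·19.4·0.06 + 21.6·19.4·0.20] = 1321.45 + 1107.74 = 2429.19.
Because errors are independent across components, Cov(Tᵢ,Tⱼ) = Cov(Xᵢ,Xⱼ); the off-diagonal part of the true-score variance is the same as above.
True-score variance = [16.6²·0.65 + 5.6²·0.57 + 13.1²·0.65 + 21.6²·0.83 + 19.4²·0.72] + 1107.74 = 966.76 + 1107.74 = 2074.5.
Reliability = 2074.5 / 2429.19 = 0.854.

0.854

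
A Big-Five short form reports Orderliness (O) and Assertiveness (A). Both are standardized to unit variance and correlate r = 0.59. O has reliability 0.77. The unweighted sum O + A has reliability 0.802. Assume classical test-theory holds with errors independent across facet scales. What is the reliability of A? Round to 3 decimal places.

Var(O+A) = 2 + 2·0.59 = 3.180.
True-score variance = ρ_O + ρ_A + 2·0.59, so 0.802 = (0.77 + ρ_A + 1.18) / 3.180.
ρ_A = 0.802·3.180 − 0.77 − 1.18 = 0.600.

0.600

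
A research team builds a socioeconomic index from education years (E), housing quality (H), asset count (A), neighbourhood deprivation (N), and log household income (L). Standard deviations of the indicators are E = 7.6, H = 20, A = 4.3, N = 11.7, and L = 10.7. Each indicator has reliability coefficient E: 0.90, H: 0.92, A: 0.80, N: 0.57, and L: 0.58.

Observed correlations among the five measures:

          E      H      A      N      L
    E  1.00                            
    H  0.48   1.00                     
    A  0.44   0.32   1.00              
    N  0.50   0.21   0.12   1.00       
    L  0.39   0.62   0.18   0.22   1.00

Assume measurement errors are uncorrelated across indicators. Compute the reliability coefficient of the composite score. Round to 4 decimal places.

Var(E+H+A+N+L) = 7.6² + 20² + 4.3² + 11.7² + 10.7² + 2·[7.6·20·0.48 + 7.6·4.3·0.44 + 7.6·11.7·0.50 + 7.6·10.7·0.39 + 20·4.3·0.32 + 20·11.7·0.21 + 20·10.7·0.62 + 4.3·11.7·0.12 + 4.3·10.7·0.18 + 11.7·10.7·0.22] = 727.63 + 829.43 = 1557.06.
With uncorrelated errors the cross-covariances are all true-score covariance, so they carry over unchanged; only the diagonal terms shrink to ρᵢσᵢ².
True-score variance = [7.6²·0.90 + 20²·0.92 + 4.3²·0.80 + 11.7²·0.57 + 10.7²·0.58] + 829.43 = 579.207 + 829.43 = 1408.64.
Reliability = 1408.64 / 1557.06 = 0.9047.

0.9047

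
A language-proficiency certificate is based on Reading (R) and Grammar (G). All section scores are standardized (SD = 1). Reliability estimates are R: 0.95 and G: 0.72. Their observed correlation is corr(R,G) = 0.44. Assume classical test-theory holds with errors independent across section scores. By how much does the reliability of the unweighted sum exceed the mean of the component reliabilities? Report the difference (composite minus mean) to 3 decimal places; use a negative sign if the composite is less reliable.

Var(sum) = 2 + 0.88 = 2.88; true-score variance = 1.67 + 0.88 = 2.55; composite reliability = 0.8854.
Mean component reliability = 0.8350.
Difference = 0.8854 − 0.8350 = 0.050.

0.050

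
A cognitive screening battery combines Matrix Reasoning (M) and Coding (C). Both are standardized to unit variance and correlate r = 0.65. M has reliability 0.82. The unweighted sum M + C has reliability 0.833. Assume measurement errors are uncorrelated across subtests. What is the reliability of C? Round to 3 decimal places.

Var(M+C) = 2 + 2·0.65 = 3.300.
True-score variance = ρ_M + ρ_C + 2·0.65, so 0.833 = (0.82 + ρ_C + 1.30) / 3.300.
ρ_C = 0.833·3.300 − 0.82 − 1.30 = 0.629.

0.629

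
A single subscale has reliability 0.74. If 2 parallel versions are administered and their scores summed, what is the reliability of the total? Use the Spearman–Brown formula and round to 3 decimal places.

ρ_k = kρ / (1 + (k−1)ρ) = 2·0.74 / (1 + 1·0.74) = 1.480 / 1.740 = 0.851.

0.851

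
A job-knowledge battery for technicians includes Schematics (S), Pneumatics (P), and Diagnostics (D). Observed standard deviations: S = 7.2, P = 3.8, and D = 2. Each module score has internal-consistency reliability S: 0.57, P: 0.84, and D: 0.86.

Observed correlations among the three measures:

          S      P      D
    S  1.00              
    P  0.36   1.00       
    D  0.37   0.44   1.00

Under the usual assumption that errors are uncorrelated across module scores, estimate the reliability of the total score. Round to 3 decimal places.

Var(S+P+D) = 7.2² + 3.8² + 2² + 2·[7.2·3.8·0.36 + 7.2·2·0.37 + 3.8·2·0.44] = 70.28 + 37.0432 = 107.323.
With uncorrelated errors the cross-covariances are all true-score covariance, so they carry over unchanged; only the diagonal terms shrink to ρᵢσᵢ².
True-score variance = [7.2²·0.57 + 3.8²·0.84 + 2²·0.86] + 37.0432 = 45.1184 + 37.0432 = 82.1616.
Reliability = 82.1616 / 107.323 = 0.766.

0.766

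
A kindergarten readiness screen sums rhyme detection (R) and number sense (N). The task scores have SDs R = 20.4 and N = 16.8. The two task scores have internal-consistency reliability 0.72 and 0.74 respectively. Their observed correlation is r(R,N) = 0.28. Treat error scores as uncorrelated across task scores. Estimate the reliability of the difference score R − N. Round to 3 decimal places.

0.625

Var(R−N) = 20.4² + 16.8² − 2·20.4·16.8·0.28 = 698.4 − 191.923 = 506.477.
With uncorrelated errors the cross-covariances are all true-score covariance, so they carry over unchanged; only the diagonal terms shrink to ρᵢσᵢ².
True-score variance = [20.4²·0.72 + 16.8²·0.74] − 191.923 = 508.493 − 191.923 = 316.57.
Reliability = 316.57 / 506.477 = 0.625.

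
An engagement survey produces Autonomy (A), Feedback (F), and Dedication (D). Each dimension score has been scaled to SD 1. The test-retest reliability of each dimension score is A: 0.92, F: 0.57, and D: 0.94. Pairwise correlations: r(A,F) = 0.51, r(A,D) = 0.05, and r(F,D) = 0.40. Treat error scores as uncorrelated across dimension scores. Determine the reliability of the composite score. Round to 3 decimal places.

0.884

Var(A+F+D) = 3 + 2·[0.51 + 0.05 + 0.40] = 3 + 1.92 = 4.92.
Under uncorrelated errors the observed covariances equal the true-score covariances, so only the own-variance terms attenuate.
True-score variance = [0.92 + 0.57 + 0.94] + 1.92 = 2.43 + 1.92 = 4.35.
Reliability = 4.35 / 4.92 = 0.884.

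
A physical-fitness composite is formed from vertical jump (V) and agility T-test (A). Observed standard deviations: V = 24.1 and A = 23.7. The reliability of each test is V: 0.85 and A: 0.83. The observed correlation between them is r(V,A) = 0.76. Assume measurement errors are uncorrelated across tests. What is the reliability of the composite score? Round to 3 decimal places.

Var(V+A) = 24.1² + 23.7² + 2·[24.1·23.7·0.76] = 1142.5 + 868.178 = 2010.68.
Under uncorrelated errors the observed covariances equal the true-score covariances, so only the own-variance terms attenuate.
True-score variance = [24.1²·0.85 + 23.7²·0.83] + 868.178 = 959.891 + 868.178 = 1828.07.
Reliability = 1828.07 / 2010.68 = 0.909.

0.909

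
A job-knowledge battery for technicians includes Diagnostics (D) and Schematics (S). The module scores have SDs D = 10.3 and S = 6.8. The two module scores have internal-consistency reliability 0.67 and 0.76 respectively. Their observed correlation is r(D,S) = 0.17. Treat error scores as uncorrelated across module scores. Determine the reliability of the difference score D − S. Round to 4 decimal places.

0.6412

Var(D−S) = 10.3² + 6.8² − 2·10.3·6.8·0.17 = 152.33 − 23.8136 = 128.516.
Because errors are independent across components, Cov(Tᵢ,Tⱼ) = Cov(Xᵢ,Xⱼ); the off-diagonal part of the true-score variance is the same as above.
True-score variance = [10.3²·0.67 + 6.8²·0.76] − 23.8136 = 106.223 − 23.8136 = 82.4091.
Reliability = 82.4091 / 128.516 = 0.6412.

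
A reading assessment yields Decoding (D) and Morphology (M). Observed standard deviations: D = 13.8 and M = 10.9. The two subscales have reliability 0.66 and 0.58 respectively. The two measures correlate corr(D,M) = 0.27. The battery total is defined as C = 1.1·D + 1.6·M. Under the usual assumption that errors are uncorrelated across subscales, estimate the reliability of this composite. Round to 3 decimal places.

Var(C) = 1.1²·13.8² + 1.6²·10.9² + 2·[1.76·13.8·10.9·0.27] = 534.586 + 142.959 = 677.545.
Because errors are independent across components, Cov(Tᵢ,Tⱼ) = Cov(Xᵢ,Xⱼ); the off-diagonal part of the true-score variance is the same as above.
True-score variance = [1.1²·13.8²·0.66 + 1.6²·10.9²·0.58] + 142.959 = 328.494 + 142.959 = 471.454.
Reliability = 471.454 / 677.545 = 0.696.

0.696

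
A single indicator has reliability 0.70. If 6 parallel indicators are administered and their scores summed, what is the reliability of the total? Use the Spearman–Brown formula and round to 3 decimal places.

ρ_k = kρ / (1 + (k−1)ρ) = 6·0.70 / (1 + 5·0.70) = 4.200 / 4.500 = 0.933.

0.933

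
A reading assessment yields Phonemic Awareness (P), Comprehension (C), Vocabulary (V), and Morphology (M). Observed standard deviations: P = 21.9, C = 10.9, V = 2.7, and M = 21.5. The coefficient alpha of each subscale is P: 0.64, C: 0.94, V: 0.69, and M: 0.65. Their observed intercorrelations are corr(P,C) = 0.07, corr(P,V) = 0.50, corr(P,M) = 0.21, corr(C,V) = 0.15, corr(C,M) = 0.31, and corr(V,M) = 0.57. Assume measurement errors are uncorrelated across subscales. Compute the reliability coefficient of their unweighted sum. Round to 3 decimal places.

0.782

Var(P+C+V+M) = 21.9² + 10.9² + 2.7² + 21.5² + 2·[21.9·10.9·0.07 + 21.9·2.7·0.50 + 21.9·21.5·0.21 + 10.9·2.7·0.15 + 10.9·21.5·0.31 + 2.7·21.5·0.57] = 1067.96 + 510.609 = 1578.57.
Under uncorrelated errors the observed covariances equal the true-score covariances, so only the own-variance terms attenuate.
True-score variance = [21.9²·0.64 + 10.9²·0.94 + 2.7²·0.69 + 21.5²·0.65] + 510.609 = 724.124 + 510.609 = 1234.73.
Reliability = 1234.73 / 1578.57 = 0.782.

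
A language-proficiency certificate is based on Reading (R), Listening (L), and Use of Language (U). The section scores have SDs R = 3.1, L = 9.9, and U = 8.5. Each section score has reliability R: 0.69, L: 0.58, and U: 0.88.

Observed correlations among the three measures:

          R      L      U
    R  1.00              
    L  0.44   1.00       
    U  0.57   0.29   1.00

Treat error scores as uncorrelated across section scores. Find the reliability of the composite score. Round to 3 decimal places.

0.815

Var(R+L+U) = 3.1² + 9.9² + 8.5² + 2·[3.1·9.9·0.44 + 3.1·8.5·0.57 + 9.9·8.5·0.29] = 179.87 + 105.853 = 285.723.
Under uncorrelated errors the observed covariances equal the true-score covariances, so only the own-variance terms attenuate.
True-score variance = [3.1²·0.69 + 9.9²·0.58 + 8.5²·0.88] + 105.853 = 127.057 + 105.853 = 232.91.
Reliability = 232.91 / 285.723 = 0.815.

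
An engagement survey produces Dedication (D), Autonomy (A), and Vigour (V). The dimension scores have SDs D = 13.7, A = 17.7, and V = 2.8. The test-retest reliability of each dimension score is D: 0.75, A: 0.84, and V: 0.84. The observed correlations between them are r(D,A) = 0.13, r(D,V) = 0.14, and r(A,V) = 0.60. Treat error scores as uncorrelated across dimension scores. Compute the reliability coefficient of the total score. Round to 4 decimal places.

Var(D+A+V) = 13.7² + 17.7² + 2.8² + 2·[13.7·17.7·0.13 + 13.7·2.8·0.14 + 17.7·2.8·0.60] = 508.82 + 133.26 = 642.08.
Under uncorrelated errors the observed covariances equal the true-score covariances, so only the own-variance terms attenuate.
True-score variance = [13.7²·0.75 + 17.7²·0.84 + 2.8²·0.84] + 133.26 = 410.517 + 133.26 = 543.777.
Reliability = 543.777 / 642.08 = 0.8469.

0.8469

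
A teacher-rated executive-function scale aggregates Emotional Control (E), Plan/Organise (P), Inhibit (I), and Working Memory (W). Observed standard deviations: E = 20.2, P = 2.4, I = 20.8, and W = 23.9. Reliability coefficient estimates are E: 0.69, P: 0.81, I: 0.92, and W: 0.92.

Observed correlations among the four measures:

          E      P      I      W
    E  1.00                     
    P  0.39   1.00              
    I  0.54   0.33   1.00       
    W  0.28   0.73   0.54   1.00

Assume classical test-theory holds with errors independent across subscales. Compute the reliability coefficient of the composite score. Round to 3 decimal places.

0.927

Var(E+P+I+W) = 20.2² + 2.4² + 20.8² + 23.9² + 2·[20.2·2.4·0.39 + 20.2·20.8·0.54 + 20.2·23.9·0.28 + 2.4·20.8·0.33 + 2.4·23.9·0.73 + 20.8·23.9·0.54] = 1417.65 + 1415.53 = 2833.18.
Because errors are independent across components, Cov(Tᵢ,Tⱼ) = Cov(Xᵢ,Xⱼ); the off-diagonal part of the true-score variance is the same as above.
True-score variance = [20.2²·0.69 + 2.4²·0.81 + 20.8²·0.92 + 23.9²·0.92] + 1415.53 = 1209.76 + 1415.53 = 2625.28.
Reliability = 2625.28 / 2833.18 = 0.927.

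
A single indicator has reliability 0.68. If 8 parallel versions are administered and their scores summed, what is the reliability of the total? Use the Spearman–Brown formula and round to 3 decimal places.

0.944

ρ_k = kρ / (1 + (k−1)ρ) = 8·0.68 / (1 + 7·0.68) = 5.440 / 5.760 = 0.944.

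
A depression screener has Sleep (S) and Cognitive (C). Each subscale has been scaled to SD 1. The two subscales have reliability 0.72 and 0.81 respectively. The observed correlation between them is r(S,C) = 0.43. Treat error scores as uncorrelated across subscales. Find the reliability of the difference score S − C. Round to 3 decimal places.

Var(S−C) = 1 + 1 − 2·0.43 = 2 − 0.86 = 1.14.
Because errors are independent across components, Cov(Tᵢ,Tⱼ) = Cov(Xᵢ,Xⱼ); the off-diagonal part of the true-score variance is the same as above.
True-score variance = [0.72 + 0.81] − 0.86 = 1.53 − 0.86 = 0.67.
Reliability = 0.67 / 1.14 = 0.588.

0.588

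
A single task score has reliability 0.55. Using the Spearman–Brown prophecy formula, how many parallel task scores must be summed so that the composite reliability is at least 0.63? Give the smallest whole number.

k ≥ ρ*(1−ρ₁)/(ρ₁(1−ρ*)) = 0.63·0.45 / (0.55·0.37) = 1.393.
Smallest integer k = 2.

2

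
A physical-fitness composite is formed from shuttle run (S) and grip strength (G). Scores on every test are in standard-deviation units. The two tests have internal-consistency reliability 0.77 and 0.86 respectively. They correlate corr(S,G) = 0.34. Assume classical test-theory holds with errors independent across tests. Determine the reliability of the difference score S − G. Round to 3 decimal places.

Var(S−G) = 1 + 1 − 2·0.34 = 2 − 0.68 = 1.32.
Because errors are independent across components, Cov(Tᵢ,Tⱼ) = Cov(Xᵢ,Xⱼ); the off-diagonal part of the true-score variance is the same as above.
True-score variance = [0.77 + 0.86] − 0.68 = 1.63 − 0.68 = 0.95.
Reliability = 0.95 / 1.32 = 0.720.

0.720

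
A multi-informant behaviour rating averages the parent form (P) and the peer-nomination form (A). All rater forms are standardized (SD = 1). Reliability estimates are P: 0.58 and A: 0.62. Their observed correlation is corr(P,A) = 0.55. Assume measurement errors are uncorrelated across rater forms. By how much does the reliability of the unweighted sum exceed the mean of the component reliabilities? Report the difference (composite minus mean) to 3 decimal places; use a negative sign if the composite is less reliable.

Var(sum) = 2 + 1.1 = 3.1; true-score variance = 1.2 + 1.1 = 2.3; composite reliability = 0.7419.
Mean component reliability = 0.6000.
Difference = 0.7419 − 0.6000 = 0.142.

0.142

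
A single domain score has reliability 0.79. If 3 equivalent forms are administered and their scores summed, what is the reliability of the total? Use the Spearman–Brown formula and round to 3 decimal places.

ρ_k = kρ / (1 + (k−1)ρ) = 3·0.79 / (1 + 2·0.79) = 2.370 / 2.580 = 0.919.

0.919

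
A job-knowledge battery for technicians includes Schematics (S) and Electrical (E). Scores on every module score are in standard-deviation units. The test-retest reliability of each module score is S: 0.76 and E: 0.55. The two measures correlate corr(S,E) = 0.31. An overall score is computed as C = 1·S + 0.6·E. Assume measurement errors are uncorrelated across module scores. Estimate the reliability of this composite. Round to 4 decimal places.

Var(C) = 1 + 0.6² + 2·[0.6·0.31] = 1.36 + 0.372 = 1.732.
Under uncorrelated errors the observed covariances equal the true-score covariances, so only the own-variance terms attenuate.
True-score variance = [0.76 + 0.6²·0.55] + 0.372 = 0.958 + 0.372 = 1.33.
Reliability = 1.33 / 1.732 = 0.7679.

0.7679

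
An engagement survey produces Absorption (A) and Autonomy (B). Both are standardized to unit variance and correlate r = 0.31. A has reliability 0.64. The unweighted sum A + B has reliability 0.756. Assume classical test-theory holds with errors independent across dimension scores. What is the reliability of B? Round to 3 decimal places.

Var(A+B) = 2 + 2·0.31 = 2.620.
True-score variance = ρ_A + ρ_B + 2·0.31, so 0.756 = (0.64 + ρ_B + 0.62) / 2.620.
ρ_B = 0.756·2.620 − 0.64 − 0.62 = 0.721.

0.721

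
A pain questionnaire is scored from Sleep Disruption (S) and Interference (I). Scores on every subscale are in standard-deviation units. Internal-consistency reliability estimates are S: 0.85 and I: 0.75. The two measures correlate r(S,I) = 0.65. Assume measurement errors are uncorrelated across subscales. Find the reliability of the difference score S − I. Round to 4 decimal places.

Var(S−I) = 1 + 1 − 2·0.65 = 2 − 1.3 = 0.7.
Because errors are independent across components, Cov(Tᵢ,Tⱼ) = Cov(Xᵢ,Xⱼ); the off-diagonal part of the true-score variance is the same as above.
True-score variance = [0.85 + 0.75] − 1.3 = 1.6 − 1.3 = 0.3.
Reliability = 0.3 / 0.7 = 0.4286.

0.4286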